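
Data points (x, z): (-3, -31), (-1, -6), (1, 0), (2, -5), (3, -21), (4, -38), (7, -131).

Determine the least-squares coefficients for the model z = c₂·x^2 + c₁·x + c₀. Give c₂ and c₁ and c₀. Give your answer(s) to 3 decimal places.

c₂ = -2.976, c₁ = 2.022, c₀ = 0.946

Normal-equation sums: Σx^2·x^2 = 2837, Σx^2·x = 415, Σx^2 = 89, Σx·x = 89, Σx = 13, Σ1 = 7.
And Σx^2·z = -7521, Σx·z = -1043, Σz = -232.
Inverting the 3×3 Gram matrix, [c₂, c₁, c₀]ᵀ = [-502669/168882, 341423/168882, 26629/28147]ᵀ.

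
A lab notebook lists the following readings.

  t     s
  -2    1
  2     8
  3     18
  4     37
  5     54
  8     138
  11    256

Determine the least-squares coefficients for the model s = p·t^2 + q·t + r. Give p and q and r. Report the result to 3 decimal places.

p = 1.989, q = 1.737, r = -3.598

Normal-equation sums: Σt^2·t^2 = 19731, Σt^2·t = 2059, Σt^2 = 243, Σt·t = 243, Σt = 31, Σ1 = 7.
Right-hand side: Σt^2·s = 41948, Σt·s = 4406, Σs = 512.
Inverting the 3×3 Gram matrix, [p, q, r]ᵀ = [39695/19957, 69337/39914, -143607/39914]ᵀ.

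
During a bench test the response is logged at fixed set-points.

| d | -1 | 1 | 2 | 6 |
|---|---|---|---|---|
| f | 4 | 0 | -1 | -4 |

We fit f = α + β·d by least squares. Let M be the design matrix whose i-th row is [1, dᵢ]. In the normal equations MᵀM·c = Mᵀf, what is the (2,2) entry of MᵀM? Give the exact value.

42

Row 2 ↔ basis d, column 2 ↔ basis d, so (MᵀM)_{2,2} = Σᵢ (d)·(d) = (-1)·(-1) + (1)·(1) + (2)·(2) + (6)·(6) = 42.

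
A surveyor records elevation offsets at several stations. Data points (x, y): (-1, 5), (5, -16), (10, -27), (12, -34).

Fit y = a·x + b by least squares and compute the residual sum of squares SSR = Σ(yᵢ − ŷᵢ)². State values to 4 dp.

The normal system MᵀM·[a, b]ᵀ = Mᵀy is [[270, 26]; [26, 4]]·[a, b]ᵀ = [-763, -72]ᵀ.
det = 270·4 − 26² = 404.
a = ((-763)·4 − 26·(-72))/404 = -295/101; b = (270·(-72) − 26·(-763))/404 = 199/202.
Residuals: 221/202, -481/202, 247/202, 13/202; SSR = 845/101.

SSR = 8.3663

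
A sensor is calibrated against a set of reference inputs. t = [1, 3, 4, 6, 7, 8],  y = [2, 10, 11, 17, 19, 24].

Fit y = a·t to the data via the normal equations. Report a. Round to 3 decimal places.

a = 2.874

Sums needed: Σt·t = 175.
Moment sums: Σt·y = 503.
AᵀA·[a]ᵀ = Aᵀy becomes [[175]]·[a]ᵀ = [503]ᵀ.
a = 503/175 = 2.87429.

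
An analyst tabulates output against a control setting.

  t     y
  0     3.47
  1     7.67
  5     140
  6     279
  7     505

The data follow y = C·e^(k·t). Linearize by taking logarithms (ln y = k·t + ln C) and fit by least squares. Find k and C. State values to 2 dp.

Let Y = ln y. Fitting Y = k·t + ln C by least squares:
XᵀX = [[111.0000, 19.0000]; [19.0000, 5]], rhs = [104.1047, 20.0789]ᵀ  (here Σt = 19.0000, Σ(t)² = 111.0000, Σln y = 20.0789, Σt·ln y = 104.1047).
Solving (det = 194.0000): k = 0.71662, ln C = 1.29261, so C = exp(1.29261) = 3.64229.

k = 0.72, C = 3.64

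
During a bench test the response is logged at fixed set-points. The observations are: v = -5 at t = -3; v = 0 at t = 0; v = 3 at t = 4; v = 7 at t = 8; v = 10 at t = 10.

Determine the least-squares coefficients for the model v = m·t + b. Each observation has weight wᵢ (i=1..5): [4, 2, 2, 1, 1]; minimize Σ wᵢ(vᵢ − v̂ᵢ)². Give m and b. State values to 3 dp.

Entries of XᵀWX: Σwᵢ·t·t = 232, Σwᵢ·t = 14, Σwᵢ·1 = 10.
And Σwᵢ·t·v = 240, Σwᵢ·v = 3.
XᵀWX·[m, b]ᵀ = XᵀWv becomes [[232, 14]; [14, 10]]·[m, b]ᵀ = [240, 3]ᵀ.
Δ = 232·10 − 14² = 2124.
m = (240·10 − 14·3)/2124 = 131/118; b = (232·3 − 14·240)/2124 = -74/59.

m = 1.110, b = -1.254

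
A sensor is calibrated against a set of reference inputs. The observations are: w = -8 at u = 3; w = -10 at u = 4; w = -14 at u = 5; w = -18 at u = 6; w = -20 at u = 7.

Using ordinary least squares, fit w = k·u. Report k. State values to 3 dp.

k = -2.830

With design matrix X, XᵀX = [[135]] and Xᵀw = [-382]ᵀ.
Hence k = -382 / 135 ≈ -2.82963.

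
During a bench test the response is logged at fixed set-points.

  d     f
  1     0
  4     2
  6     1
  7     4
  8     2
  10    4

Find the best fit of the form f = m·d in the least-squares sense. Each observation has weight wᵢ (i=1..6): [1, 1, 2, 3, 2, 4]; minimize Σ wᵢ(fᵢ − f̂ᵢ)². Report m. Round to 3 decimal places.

m = 0.387

From the data, Σwᵢ·d·d = 764.
For AᵀWf: Σwᵢ·d·f = 296.
So AᵀWA·[m]ᵀ = AᵀWf: [[764]]·[m]ᵀ = [296]ᵀ.
Hence m = 296 / 764 ≈ 0.387435.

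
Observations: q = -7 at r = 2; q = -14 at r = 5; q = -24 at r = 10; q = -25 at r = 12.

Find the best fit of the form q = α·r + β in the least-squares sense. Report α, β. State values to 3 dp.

The normal system XᵀX·[α, β]ᵀ = Xᵀq is [[273, 29]; [29, 4]]·[α, β]ᵀ = [-624, -70]ᵀ.
Determinant 273·4 − 29² = 251.
α = ((-624)·4 − 29·(-70))/251 = -466/251; β = (273·(-70) − 29·(-624))/251 = -1014/251.

α = -1.857, β = -4.040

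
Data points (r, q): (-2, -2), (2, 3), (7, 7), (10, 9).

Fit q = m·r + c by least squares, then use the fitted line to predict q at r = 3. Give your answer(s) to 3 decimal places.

Normal-equation sums: Σr·r = 157, Σr = 17, Σ1 = 4.
And Σr·q = 149, Σq = 17.
Normal equations: [[157, 17]; [17, 4]]·[m, c]ᵀ = [149, 17]ᵀ.
Eliminating c: 4·(row 1) − 17·(row 2) gives 339·m = 4·149 − 17·17 = 307, so m = 307/339.
Then c = (17 − 17·(307/339))/4 = 136/339.
At r = 3: q̂ = (307/339)·(3) + (136/339)·(1) = 1057/339.

q̂ = 3.118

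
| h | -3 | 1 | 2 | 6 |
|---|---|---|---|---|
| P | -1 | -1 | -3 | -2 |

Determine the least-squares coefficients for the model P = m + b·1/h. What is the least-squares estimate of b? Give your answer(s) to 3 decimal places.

The normal system MᵀM·[m, b]ᵀ = MᵀP is [[4, 4/3]; [4/3, 25/18]]·[m, b]ᵀ = [-7, -5/2]ᵀ.
det = 4·(25/18) − (4/3)² = 34/9.
m = ((-7)·(25/18) − (4/3)·(-5/2))/(34/9) = -115/68; b = (4·(-5/2) − (4/3)·(-7))/(34/9) = -3/17.

b = -0.176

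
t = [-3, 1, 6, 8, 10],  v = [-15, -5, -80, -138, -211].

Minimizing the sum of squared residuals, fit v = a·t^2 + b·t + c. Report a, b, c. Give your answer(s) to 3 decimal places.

a = -1.958, b = -1.372, c = -1.539

XᵀX·[a, b, c]ᵀ = Xᵀv reads: 15474·a + 1702·b + 210·c = -32952;  1702·a + 210·b + 22·c = -3654;  210·a + 22·b + 5·c = -449.
Row-reducing yields a = -362057/184936, b = -253677/184936, c = -35585/23117.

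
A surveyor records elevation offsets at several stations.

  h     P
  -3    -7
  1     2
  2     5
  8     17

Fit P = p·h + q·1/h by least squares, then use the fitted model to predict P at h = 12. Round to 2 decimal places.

P̂ = 25.87

From the data, Σh·h = 78, Σh·1/h = 4, Σ1/h·1/h = 793/576.
Moment sums: Σh·P = 169, Σ1/h·P = 215/24.
XᵀX·[p, q]ᵀ = XᵀP becomes [[78, 4]; [4, 793/576]]·[p, q]ᵀ = [169, 215/24]ᵀ.
Eliminating q: (793/576)·(row 1) − 4·(row 2) gives (8773/96)·p = (793/576)·169 − 4·(215/24) = 113377/576, so p = 113377/52638.
Then q = ((215/24) − 4·(113377/52638))/(793/576) = 2184/8773.
At h = 12: P̂ = (113377/52638)·(12) + (2184/8773)·(1/12) = 226936/8773.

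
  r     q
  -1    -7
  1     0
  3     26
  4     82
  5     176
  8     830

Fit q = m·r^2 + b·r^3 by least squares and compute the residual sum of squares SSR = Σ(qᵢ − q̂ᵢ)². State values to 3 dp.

SSR = 9.573

Sums needed: Σr^2·r^2 = 5060, Σr^2·r^3 = 37160, Σr^3·r^3 = 282596.
Right-hand side: Σr^2·q = 59059, Σr^3·q = 452917.
Eliminating b: 282596·(row 1) − 37160·(row 2) gives 49070160·m = 282596·59059 − 37160·452917 = -140558556, so m = -11713213/4089180.
Then b = (452917 − 37160·(-11713213/4089180))/282596 = 1618793/817836.
Residuals: -4408541/2044590, 301604/340765, -1133243/681530, 392534/340765, 39019/204459, -111262/1022295; SSR = 6524027/681530.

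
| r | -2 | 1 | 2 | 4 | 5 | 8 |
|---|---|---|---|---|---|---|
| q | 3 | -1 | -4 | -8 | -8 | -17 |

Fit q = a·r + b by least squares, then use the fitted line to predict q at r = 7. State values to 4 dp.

Sums needed: Σr·r = 114, Σr = 18, Σ1 = 6.
And Σr·q = -223, Σq = -35.
Δ = 114·6 − 18² = 360.
a = ((-223)·6 − 18·(-35))/360 = -59/30; b = (114·(-35) − 18·(-223))/360 = 1/15.
At r = 7: q̂ = (-59/30)·(7) + (1/15)·(1) = -137/10.

q̂ = -13.7000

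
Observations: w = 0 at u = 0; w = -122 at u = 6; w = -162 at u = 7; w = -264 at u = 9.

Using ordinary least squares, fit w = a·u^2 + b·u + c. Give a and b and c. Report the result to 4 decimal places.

Sums needed: Σu^2·u^2 = 10258, Σu^2·u = 1288, Σu^2 = 166, Σu·u = 166, Σu = 22, Σ1 = 4.
Moment sums: Σu^2·w = -33714, Σu·w = -4242, Σw = -548.
Normal equations: [[10258, 1288, 166]; [1288, 166, 22]; [166, 22, 4]]·[a, b, c]ᵀ = [-33714, -4242, -548]ᵀ.
Solving the 3×3 system (Gaussian elimination) gives a = -554/183, b = -1886/915, c = -9/305.

a = -3.0273, b = -2.0612, c = -0.0295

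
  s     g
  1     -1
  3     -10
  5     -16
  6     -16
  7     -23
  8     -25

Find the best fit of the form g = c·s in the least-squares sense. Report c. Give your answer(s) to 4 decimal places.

c = -3.0870

Normal-equation sums: Σs·s = 184.
Moment sums: Σs·g = -568.
Normal equations: [[184]]·[c]ᵀ = [-568]ᵀ.
c = (-568)/184 = -3.08696.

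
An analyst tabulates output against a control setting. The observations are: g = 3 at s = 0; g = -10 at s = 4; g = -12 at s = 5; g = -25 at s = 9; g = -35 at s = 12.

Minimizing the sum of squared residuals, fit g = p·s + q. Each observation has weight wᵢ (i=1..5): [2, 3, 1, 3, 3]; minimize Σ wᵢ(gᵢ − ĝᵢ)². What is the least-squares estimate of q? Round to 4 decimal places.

q = 2.9627

The normal system XᵀWX·[p, q]ᵀ = XᵀWg is [[748, 80]; [80, 12]]·[p, q]ᵀ = [-2115, -216]ᵀ.
det = 748·12 − 80² = 2576.
p = ((-2115)·12 − 80·(-216))/2576 = -2025/644; q = (748·(-216) − 80·(-2115))/2576 = 477/161.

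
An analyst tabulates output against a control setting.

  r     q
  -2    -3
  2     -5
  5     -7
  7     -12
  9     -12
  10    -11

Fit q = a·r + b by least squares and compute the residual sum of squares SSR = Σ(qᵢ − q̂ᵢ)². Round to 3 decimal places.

SSR = 8.878

Sums needed: Σr·r = 263, Σr = 31, Σ1 = 6.
Right-hand side: Σr·q = -341, Σq = -50.
So XᵀX·[a, b]ᵀ = Xᵀq: [[263, 31]; [31, 6]]·[a, b]ᵀ = [-341, -50]ᵀ.
Determinant 263·6 − 31² = 617.
a = ((-341)·6 − 31·(-50))/617 = -496/617; b = (263·(-50) − 31·(-341))/617 = -2579/617.
Residuals: -264/617, 486/617, 740/617, -1353/617, -361/617, 752/617; SSR = 5478/617.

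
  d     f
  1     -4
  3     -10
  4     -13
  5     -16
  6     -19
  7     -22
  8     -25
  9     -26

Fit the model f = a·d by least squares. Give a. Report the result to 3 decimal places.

a = -3.089

Setting ∂/∂a … = 0 gives: 281·a = -868.
a = (-868)/281 = -3.08897.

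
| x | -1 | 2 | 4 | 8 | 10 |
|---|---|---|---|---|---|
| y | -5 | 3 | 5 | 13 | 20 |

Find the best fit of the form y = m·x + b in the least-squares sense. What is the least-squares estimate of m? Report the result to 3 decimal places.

m = 2.139

Sums needed: Σx·x = 185, Σx = 23, Σ1 = 5.
For Mᵀy: Σx·y = 335, Σy = 36.
Normal equations: [[185, 23]; [23, 5]]·[m, b]ᵀ = [335, 36]ᵀ.
Determinant 185·5 − 23² = 396.
m = (335·5 − 23·36)/396 = 77/36; b = (185·36 − 23·335)/396 = -95/36.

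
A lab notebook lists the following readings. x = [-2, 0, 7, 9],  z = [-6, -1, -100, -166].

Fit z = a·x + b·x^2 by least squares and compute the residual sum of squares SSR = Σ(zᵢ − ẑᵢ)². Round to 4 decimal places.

SSR = 2.8265

Sums needed: Σx·x = 134, Σx·x^2 = 1064, Σx^2·x^2 = 8978.
For Mᵀz: Σx·z = -2182, Σx^2·z = -18370.
det = 134·8978 − 1064² = 70956.
a = ((-2182)·8978 − 1064·(-18370))/70956 = -1231/1971; b = (134·(-18370) − 1064·(-2182))/70956 = -3887/1971.
Residuals: 140/219, -1, 220/219, -140/219; SSR = 619/219.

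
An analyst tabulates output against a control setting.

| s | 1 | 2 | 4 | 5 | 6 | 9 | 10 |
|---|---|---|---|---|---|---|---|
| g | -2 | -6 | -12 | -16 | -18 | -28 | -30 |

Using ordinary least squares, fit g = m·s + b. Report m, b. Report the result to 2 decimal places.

m = -3.11, b = 0.46

Normal-equation sums: Σs·s = 263, Σs = 37, Σ1 = 7.
For Aᵀg: Σs·g = -802, Σg = -112.
Determinant 263·7 − 37² = 472.
m = ((-802)·7 − 37·(-112))/472 = -735/236; b = (263·(-112) − 37·(-802))/472 = 109/236.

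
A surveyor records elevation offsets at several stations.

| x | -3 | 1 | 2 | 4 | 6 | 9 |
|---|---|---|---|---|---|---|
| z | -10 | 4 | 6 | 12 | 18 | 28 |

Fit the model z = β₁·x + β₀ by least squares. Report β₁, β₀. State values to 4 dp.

Sums needed: Σx·x = 147, Σx = 19, Σ1 = 6.
Right-hand side: Σx·z = 454, Σz = 58.
MᵀM·[β₁, β₀]ᵀ = Mᵀz becomes [[147, 19]; [19, 6]]·[β₁, β₀]ᵀ = [454, 58]ᵀ.
det = 147·6 − 19² = 521.
β₁ = (454·6 − 19·58)/521 = 1622/521; β₀ = (147·58 − 19·454)/521 = -100/521.

β₁ = 3.1132, β₀ = -0.1919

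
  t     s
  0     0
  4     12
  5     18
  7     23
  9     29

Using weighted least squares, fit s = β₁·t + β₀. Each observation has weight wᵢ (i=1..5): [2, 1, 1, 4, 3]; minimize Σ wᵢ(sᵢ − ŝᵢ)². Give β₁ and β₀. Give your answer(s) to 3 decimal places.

From the data, Σwᵢ·t·t = 480, Σwᵢ·t = 64, Σwᵢ·1 = 11.
And Σwᵢ·t·s = 1565, Σwᵢ·s = 209.
Normal equations: [[480, 64]; [64, 11]]·[β₁, β₀]ᵀ = [1565, 209]ᵀ.
Δ = 480·11 − 64² = 1184.
β₁ = (1565·11 − 64·209)/1184 = 3839/1184; β₀ = (480·209 − 64·1565)/1184 = 5/37.

β₁ = 3.242, β₀ = 0.135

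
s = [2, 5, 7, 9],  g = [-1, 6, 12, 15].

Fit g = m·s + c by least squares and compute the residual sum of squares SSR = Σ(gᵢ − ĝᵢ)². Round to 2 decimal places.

With design matrix A, AᵀA = [[159, 23]; [23, 4]] and Aᵀg = [247, 32]ᵀ.
Eliminating c: 4·(row 1) − 23·(row 2) gives 107·m = 4·247 − 23·32 = 252, so m = 252/107.
Then c = (32 − 23·(252/107))/4 = -593/107.
Residuals: -18/107, -25/107, 113/107, -70/107; SSR = 174/107.

SSR = 1.63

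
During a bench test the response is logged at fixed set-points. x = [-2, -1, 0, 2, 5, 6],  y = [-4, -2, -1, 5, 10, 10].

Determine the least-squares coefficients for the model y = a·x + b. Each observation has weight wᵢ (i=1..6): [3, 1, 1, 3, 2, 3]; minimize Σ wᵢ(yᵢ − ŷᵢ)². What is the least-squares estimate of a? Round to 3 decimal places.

a = 1.829

Compute the Gram sums: Σwᵢ·x·x = 183, Σwᵢ·x = 27, Σwᵢ·1 = 13.
Right-hand side: Σwᵢ·x·y = 336, Σwᵢ·y = 50.
Determinant 183·13 − 27² = 1650.
a = (336·13 − 27·50)/1650 = 503/275; b = (183·50 − 27·336)/1650 = 13/275.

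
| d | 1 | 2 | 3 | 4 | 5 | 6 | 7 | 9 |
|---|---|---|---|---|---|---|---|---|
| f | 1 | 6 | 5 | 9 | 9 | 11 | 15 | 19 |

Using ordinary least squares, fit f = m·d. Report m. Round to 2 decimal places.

Compute the Gram sums: Σd·d = 221.
Right-hand side: Σd·f = 451.
So AᵀA·[m]ᵀ = Aᵀf: [[221]]·[m]ᵀ = [451]ᵀ.
Hence m = 451 / 221 ≈ 2.04072.

m = 2.04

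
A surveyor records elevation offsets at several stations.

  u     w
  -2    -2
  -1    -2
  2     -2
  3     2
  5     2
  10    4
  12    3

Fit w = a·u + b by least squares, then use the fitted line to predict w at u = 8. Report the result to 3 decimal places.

ŵ = 2.408

Sums needed: Σu·u = 287, Σu = 29, Σ1 = 7.
Right-hand side: Σu·w = 94, Σw = 5.
So MᵀM·[a, b]ᵀ = Mᵀw: [[287, 29]; [29, 7]]·[a, b]ᵀ = [94, 5]ᵀ.
Δ = 287·7 − 29² = 1168.
a = (94·7 − 29·5)/1168 = 513/1168; b = (287·5 − 29·94)/1168 = -1291/1168.
At u = 8: ŵ = (513/1168)·(8) + (-1291/1168)·(1) = 2813/1168.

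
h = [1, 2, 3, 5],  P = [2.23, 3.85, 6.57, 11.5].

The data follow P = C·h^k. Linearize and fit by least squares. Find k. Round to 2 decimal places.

Linearized form: ln P = k·ln h + ln C. From the 4 transformed points,
Over the data: Σln h = 3.4012, Σ(ln h)² = 4.2777, Σln P = 6.4749, Σln h·ln P = 6.9334.
Normal system: [[4.2777, 3.4012]; [3.4012, 4]]·[k, ln C]ᵀ = [6.9334, 6.4749]ᵀ.
Δ = 4.2777·4 − (3.4012)² = 5.5426; k = (6.9334·4 − 3.4012·6.4749)/5.5426 = 1.03037, ln C = (4.2777·6.4749 − 3.4012·6.9334)/5.5426 = 0.74261.

k = 1.03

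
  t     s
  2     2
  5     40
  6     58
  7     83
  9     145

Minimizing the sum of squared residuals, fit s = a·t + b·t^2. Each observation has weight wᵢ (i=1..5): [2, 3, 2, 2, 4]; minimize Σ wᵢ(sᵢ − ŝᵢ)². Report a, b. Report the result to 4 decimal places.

Forming AᵀWA = [[577, 4425]; [4425, 35545]] and AᵀWs = [7686, 62306]ᵀ gives AᵀWA·[a, b]ᵀ = AᵀWs.
Determinant 577·35545 − 4425² = 928840.
a = (7686·35545 − 4425·62306)/928840 = -125259/46442; b = (577·62306 − 4425·7686)/928840 = 485003/232210.

a = -2.6971, b = 2.0886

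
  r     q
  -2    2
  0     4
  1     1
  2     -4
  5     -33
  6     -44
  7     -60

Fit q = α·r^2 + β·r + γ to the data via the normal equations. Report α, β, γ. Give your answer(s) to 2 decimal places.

α = -1.06, β = -1.65, γ = 3.42

The normal equations are: 4355·α + 685·β + 119·γ = -5356;  685·α + 119·β + 19·γ = -860;  119·α + 19·β + 7·γ = -134.
Row-reducing yields α = -33/31, β = -51/31, γ = 106/31.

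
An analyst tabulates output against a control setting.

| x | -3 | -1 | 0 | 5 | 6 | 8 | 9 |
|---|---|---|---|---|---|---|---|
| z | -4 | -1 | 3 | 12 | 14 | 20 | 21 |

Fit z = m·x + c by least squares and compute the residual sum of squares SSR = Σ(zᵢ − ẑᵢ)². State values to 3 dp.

SSR = 3.868

From the data, Σx·x = 216, Σx = 24, Σ1 = 7.
Right-hand side: Σx·z = 506, Σz = 65.
Normal equations: [[216, 24]; [24, 7]]·[m, c]ᵀ = [506, 65]ᵀ.
det = 216·7 − 24² = 936.
m = (506·7 − 24·65)/936 = 991/468; c = (216·65 − 24·506)/936 = 79/39.
Residuals: 17/52, -425/468, 38/39, -287/468, -19/26, 121/117, -1/12; SSR = 905/234.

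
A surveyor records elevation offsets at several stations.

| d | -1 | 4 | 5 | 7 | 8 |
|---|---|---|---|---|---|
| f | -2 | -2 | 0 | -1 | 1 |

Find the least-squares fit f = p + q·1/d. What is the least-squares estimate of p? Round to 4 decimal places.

Compute the Gram sums: Σ1 = 5, Σ1/d = -79/280, Σ1/d·1/d = 89261/78400.
And Σf = -4, Σ1/d·f = 83/56.
So MᵀM·[p, q]ᵀ = Mᵀf: [[5, -79/280]; [-79/280, 89261/78400]]·[p, q]ᵀ = [-4, 83/56]ᵀ.
Δ = 5·(89261/78400) − (-79/280)² = 6876/1225.
p = ((-4)·(89261/78400) − (-79/280)·(83/56))/(6876/1225) = -324259/440064; q = (5·(83/56) − (-79/280)·(-4))/(6876/1225) = 61565/55008.

p = -0.7368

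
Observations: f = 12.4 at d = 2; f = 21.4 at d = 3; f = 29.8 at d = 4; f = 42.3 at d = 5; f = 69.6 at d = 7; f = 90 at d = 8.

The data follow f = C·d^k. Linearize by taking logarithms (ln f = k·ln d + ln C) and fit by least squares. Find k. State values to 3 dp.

k = 1.414

With ln fᵢ as the transformed response and ln dᵢ as the regressor:
Over the data: Σln d = 8.8128, Σ(ln d)² = 14.3101, Σln f = 21.4630, Σln d·ln f = 33.4565.
Normal system: [[14.3101, 8.8128]; [8.8128, 6]]·[k, ln C]ᵀ = [33.4565, 21.4630]ᵀ.
Slope k = (n·Σln d·ln f − Σln d·Σln f)/(n·Σ(ln d)² − (Σln d)²) = (6·33.4565 − 8.8128·21.4630)/8.1947 = 1.41427; ln C = (Σln f − k·Σln d)/n = 1.49986.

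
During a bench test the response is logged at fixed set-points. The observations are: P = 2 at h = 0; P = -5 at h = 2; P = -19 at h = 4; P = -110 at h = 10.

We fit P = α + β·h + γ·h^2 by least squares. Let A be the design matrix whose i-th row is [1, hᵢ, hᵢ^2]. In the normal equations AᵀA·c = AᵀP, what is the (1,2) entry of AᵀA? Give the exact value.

16

Row 1 ↔ basis 1, column 2 ↔ basis h, so (AᵀA)_{1,2} = Σᵢ h = (1)·(0) + (1)·(2) + (1)·(4) + (1)·(10) = 16.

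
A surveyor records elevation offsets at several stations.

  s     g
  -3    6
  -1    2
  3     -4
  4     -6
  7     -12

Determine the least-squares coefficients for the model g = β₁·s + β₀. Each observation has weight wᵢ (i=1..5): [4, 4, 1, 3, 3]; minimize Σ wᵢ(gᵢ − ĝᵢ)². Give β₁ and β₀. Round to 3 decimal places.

Entries of XᵀWX: Σwᵢ·s·s = 244, Σwᵢ·s = 20, Σwᵢ·1 = 15.
And Σwᵢ·s·g = -416, Σwᵢ·g = -26.
Δ = 244·15 − 20² = 3260.
β₁ = ((-416)·15 − 20·(-26))/3260 = -286/163; β₀ = (244·(-26) − 20·(-416))/3260 = 494/815.

β₁ = -1.755, β₀ = 0.606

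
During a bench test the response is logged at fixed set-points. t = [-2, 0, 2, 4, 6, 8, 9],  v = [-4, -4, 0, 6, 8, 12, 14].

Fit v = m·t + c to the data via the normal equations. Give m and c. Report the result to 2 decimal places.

m = 1.77, c = -2.26

Forming AᵀA = [[205, 27]; [27, 7]] and Aᵀv = [302, 32]ᵀ gives AᵀA·[m, c]ᵀ = Aᵀv.
det = 205·7 − 27² = 706.
m = (302·7 − 27·32)/706 = 625/353; c = (205·32 − 27·302)/706 = -797/353.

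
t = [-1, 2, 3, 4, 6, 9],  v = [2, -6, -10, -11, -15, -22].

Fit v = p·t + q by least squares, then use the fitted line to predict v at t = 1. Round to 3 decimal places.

v̂ = -3.671

Normal-equation sums: Σt·t = 147, Σt = 23, Σ1 = 6.
Moment sums: Σt·v = -376, Σv = -62.
So MᵀM·[p, q]ᵀ = Mᵀv: [[147, 23]; [23, 6]]·[p, q]ᵀ = [-376, -62]ᵀ.
det = 147·6 − 23² = 353.
p = ((-376)·6 − 23·(-62))/353 = -830/353; q = (147·(-62) − 23·(-376))/353 = -466/353.
At t = 1: v̂ = (-830/353)·(1) + (-466/353)·(1) = -1296/353.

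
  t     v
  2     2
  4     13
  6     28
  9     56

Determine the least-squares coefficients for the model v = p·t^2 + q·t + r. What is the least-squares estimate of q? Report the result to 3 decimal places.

From the data, Σt^2·t^2 = 8129, Σt^2·t = 1017, Σt^2 = 137, Σt·t = 137, Σt = 21, Σ1 = 4.
Right-hand side: Σt^2·v = 5760, Σt·v = 728, Σv = 99.
So MᵀM·[p, q, r]ᵀ = Mᵀv: [[8129, 1017, 137]; [1017, 137, 21]; [137, 21, 4]]·[p, q, r]ᵀ = [5760, 728, 99]ᵀ.
Inverting the 3×3 Gram matrix, [p, q, r]ᵀ = [1371/3278, 10259/3278, -9843/1639]ᵀ.

q = 3.130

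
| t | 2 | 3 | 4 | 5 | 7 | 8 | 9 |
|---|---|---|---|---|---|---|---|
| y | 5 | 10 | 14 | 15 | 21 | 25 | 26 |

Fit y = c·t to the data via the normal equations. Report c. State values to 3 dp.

Setting ∂/∂c … = 0 gives: 248·c = 752.
Hence c = 752 / 248 ≈ 3.03226.

c = 3.032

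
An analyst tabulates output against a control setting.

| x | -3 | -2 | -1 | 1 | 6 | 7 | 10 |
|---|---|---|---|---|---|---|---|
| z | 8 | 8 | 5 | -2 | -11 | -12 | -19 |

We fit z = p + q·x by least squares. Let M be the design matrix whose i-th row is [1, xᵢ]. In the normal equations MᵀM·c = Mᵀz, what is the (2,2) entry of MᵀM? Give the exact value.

Row 2 ↔ basis x, column 2 ↔ basis x, so (MᵀM)_{2,2} = Σᵢ (x)·(x) = (-3)·(-3) + (-2)·(-2) + (-1)·(-1) + (1)·(1) + (6)·(6) + (7)·(7) + (10)·(10) = 200.

200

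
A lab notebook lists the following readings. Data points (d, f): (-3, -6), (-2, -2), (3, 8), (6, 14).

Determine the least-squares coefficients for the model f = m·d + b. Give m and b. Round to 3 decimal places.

Compute the Gram sums: Σd·d = 58, Σd = 4, Σ1 = 4.
Moment sums: Σd·f = 130, Σf = 14.
Determinant 58·4 − 4² = 216.
m = (130·4 − 4·14)/216 = 58/27; b = (58·14 − 4·130)/216 = 73/54.

m = 2.148, b = 1.352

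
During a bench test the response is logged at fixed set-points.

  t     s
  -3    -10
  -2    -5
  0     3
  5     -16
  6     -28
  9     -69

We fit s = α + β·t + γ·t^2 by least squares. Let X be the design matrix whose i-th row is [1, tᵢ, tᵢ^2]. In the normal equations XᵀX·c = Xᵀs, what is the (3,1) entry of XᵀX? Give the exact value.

Row 3 ↔ basis t^2, column 1 ↔ basis 1, so (XᵀX)_{3,1} = Σᵢ t^2 = (9)·(1) + (4)·(1) + (0)·(1) + (25)·(1) + (36)·(1) + (81)·(1) = 155.

155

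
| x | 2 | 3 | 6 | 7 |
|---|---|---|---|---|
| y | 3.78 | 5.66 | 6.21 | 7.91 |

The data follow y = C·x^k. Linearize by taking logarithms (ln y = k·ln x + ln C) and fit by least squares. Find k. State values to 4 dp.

Linearized form: ln y = k·ln x + ln C. From the 4 transformed points,
Σln x = 5.5294, Σ(ln x)² = 8.6844, Σln y = 6.9574, Σln x·ln y = 10.1225.
Equations: 8.6844·k + 5.5294·ln C = 10.1225;  5.5294·k + 4·ln C = 6.9574.
Slope k = (n·Σln x·ln y − Σln x·Σln y)/(n·Σ(ln x)² − (Σln x)²) = (4·10.1225 − 5.5294·6.9574)/4.1629 = 0.48507; ln C = (Σln y − k·Σln x)/n = 1.06882.

k = 0.4851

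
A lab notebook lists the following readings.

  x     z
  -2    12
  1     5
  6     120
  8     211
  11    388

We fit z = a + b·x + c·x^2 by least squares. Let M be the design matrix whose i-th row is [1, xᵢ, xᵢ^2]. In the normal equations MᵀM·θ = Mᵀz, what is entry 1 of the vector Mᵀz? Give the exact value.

Entry 1 ↔ basis 1, so (Mᵀz)_{1} = Σᵢ zᵢ = (1)·(12) + (1)·(5) + (1)·(120) + (1)·(211) + (1)·(388) = 736.

736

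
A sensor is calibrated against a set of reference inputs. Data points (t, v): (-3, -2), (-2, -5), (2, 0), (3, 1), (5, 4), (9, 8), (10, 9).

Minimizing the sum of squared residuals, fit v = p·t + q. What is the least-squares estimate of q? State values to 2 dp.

q = -1.28

Setting ∂/∂p … = 0 gives: 232·p + 24·q = 201;  24·p + 7·q = 15.
det = 232·7 − 24² = 1048.
p = (201·7 − 24·15)/1048 = 1047/1048; q = (232·15 − 24·201)/1048 = -168/131.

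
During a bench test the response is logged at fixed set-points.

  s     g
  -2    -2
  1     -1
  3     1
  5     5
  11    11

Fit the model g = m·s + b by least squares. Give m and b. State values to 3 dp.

Compute the Gram sums: Σs·s = 160, Σs = 18, Σ1 = 5.
Right-hand side: Σs·g = 152, Σg = 14.
Determinant 160·5 − 18² = 476.
m = (152·5 − 18·14)/476 = 127/119; b = (160·14 − 18·152)/476 = -124/119.

m = 1.067, b = -1.042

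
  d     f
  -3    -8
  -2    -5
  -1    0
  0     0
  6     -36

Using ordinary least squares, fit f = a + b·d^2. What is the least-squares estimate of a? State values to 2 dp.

Sums needed: Σ1 = 5, Σd^2 = 50, Σd^2·d^2 = 1394.
And Σf = -49, Σd^2·f = -1388.
Normal equations: [[5, 50]; [50, 1394]]·[a, b]ᵀ = [-49, -1388]ᵀ.
Eliminating b: 1394·(row 1) − 50·(row 2) gives 4470·a = 1394·(-49) − 50·(-1388) = 1094, so a = 547/2235.
Then b = ((-1388) − 50·(547/2235))/1394 = -449/447.

a = 0.24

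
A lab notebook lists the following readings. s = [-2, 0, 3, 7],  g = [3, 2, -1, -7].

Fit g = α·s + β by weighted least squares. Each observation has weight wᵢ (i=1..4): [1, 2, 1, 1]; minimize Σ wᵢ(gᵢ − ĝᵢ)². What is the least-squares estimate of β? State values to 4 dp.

Forming AᵀWA = [[62, 8]; [8, 5]] and AᵀWg = [-58, -1]ᵀ gives AᵀWA·[α, β]ᵀ = AᵀWg.
Eliminating β: 5·(row 1) − 8·(row 2) gives 246·α = 5·(-58) − 8·(-1) = -282, so α = -47/41.
Then β = ((-1) − 8·(-47/41))/5 = 67/41.

β = 1.6341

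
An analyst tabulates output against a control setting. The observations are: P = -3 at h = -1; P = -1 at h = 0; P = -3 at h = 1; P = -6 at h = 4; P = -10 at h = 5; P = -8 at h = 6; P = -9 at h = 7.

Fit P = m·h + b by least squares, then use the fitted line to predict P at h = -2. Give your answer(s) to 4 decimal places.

P̂ = -0.5340

From the data, Σh·h = 128, Σh = 22, Σ1 = 7.
Moment sums: Σh·P = -185, ΣP = -40.
Normal equations: [[128, 22]; [22, 7]]·[m, b]ᵀ = [-185, -40]ᵀ.
Eliminating b: 7·(row 1) − 22·(row 2) gives 412·m = 7·(-185) − 22·(-40) = -415, so m = -415/412.
Then b = ((-40) − 22·(-415/412))/7 = -525/206.
At h = -2: P̂ = (-415/412)·(-2) + (-525/206)·(1) = -55/103.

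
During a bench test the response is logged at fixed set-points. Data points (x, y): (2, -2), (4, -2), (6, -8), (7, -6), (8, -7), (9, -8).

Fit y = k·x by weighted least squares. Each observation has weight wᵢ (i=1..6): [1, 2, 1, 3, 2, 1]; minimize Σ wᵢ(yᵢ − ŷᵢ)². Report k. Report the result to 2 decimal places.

k = -0.88

The normal equations are: 428·k = -378.
Hence k = -378 / 428 ≈ -0.883178.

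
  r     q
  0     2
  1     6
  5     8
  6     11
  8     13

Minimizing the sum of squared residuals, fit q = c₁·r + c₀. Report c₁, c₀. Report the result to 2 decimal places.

c₁ = 1.22, c₀ = 3.13

From the data, Σr·r = 126, Σr = 20, Σ1 = 5.
Right-hand side: Σr·q = 216, Σq = 40.
Normal equations: [[126, 20]; [20, 5]]·[c₁, c₀]ᵀ = [216, 40]ᵀ.
Δ = 126·5 − 20² = 230.
c₁ = (216·5 − 20·40)/230 = 28/23; c₀ = (126·40 − 20·216)/230 = 72/23.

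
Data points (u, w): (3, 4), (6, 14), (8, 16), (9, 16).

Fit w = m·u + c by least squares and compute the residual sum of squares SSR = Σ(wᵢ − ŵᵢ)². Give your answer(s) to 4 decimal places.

XᵀX·[m, c]ᵀ = Xᵀw reads: 190·m + 26·c = 368;  26·m + 4·c = 50.
det = 190·4 − 26² = 84.
m = (368·4 − 26·50)/84 = 43/21; c = (190·50 − 26·368)/84 = -17/21.
Residuals: -4/3, 53/21, 3/7, -34/21; SSR = 230/21.

SSR = 10.9524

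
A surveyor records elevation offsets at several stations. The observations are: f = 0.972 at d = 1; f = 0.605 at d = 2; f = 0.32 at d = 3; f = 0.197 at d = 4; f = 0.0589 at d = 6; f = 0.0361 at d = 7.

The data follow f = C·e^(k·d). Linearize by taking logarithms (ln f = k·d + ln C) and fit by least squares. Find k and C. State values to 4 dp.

k = -0.5580, C = 1.7583

Let Y = ln f. Fitting Y = k·d + ln C by least squares:
AᵀA = [[115.0000, 23.0000]; [23.0000, 6]], rhs = [-51.1917, -9.4483]ᵀ  (here Σd = 23.0000, Σ(d)² = 115.0000, Σln f = -9.4483, Σd·ln f = -51.1917).
Solving (det = 161.0000): k = -0.55801, ln C = 0.56432, so C = exp(0.56432) = 1.75825.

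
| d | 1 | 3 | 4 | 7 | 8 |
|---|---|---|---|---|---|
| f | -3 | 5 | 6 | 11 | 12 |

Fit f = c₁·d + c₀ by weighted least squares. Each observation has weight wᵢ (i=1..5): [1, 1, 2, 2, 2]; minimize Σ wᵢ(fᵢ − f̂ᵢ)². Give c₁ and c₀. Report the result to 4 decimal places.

The normal system MᵀWM·[c₁, c₀]ᵀ = MᵀWf is [[268, 42]; [42, 8]]·[c₁, c₀]ᵀ = [406, 60]ᵀ.
det = 268·8 − 42² = 380.
c₁ = (406·8 − 42·60)/380 = 182/95; c₀ = (268·60 − 42·406)/380 = -243/95.

c₁ = 1.9158, c₀ = -2.5579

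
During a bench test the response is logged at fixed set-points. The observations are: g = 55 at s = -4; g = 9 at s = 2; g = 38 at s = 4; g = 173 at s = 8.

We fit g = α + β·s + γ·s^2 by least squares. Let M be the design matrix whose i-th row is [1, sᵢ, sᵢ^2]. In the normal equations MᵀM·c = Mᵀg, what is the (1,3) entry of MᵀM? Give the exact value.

Row 1 ↔ basis 1, column 3 ↔ basis s^2, so (MᵀM)_{1,3} = Σᵢ s^2 = (1)·(16) + (1)·(4) + (1)·(16) + (1)·(64) = 100.

100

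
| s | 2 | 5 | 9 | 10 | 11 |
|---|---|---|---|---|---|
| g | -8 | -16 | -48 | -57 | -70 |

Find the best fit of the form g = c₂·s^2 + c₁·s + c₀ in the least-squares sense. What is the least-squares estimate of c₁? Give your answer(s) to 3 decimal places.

c₁ = 1.754

The normal system MᵀM·[c₂, c₁, c₀]ᵀ = Mᵀg is [[31843, 3193, 331]; [3193, 331, 37]; [331, 37, 5]]·[c₂, c₁, c₀]ᵀ = [-18490, -1868, -199]ᵀ.
Solving the 3×3 system (Gaussian elimination) gives c₂ = -2/3, c₁ = 1505/858, c₀ = -2473/286.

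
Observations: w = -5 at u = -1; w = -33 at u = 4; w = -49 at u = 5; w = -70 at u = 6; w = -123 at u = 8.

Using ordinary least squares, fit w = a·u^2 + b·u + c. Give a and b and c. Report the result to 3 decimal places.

With design matrix M, MᵀM = [[6274, 916, 142]; [916, 142, 22]; [142, 22, 5]] and Mᵀw = [-12150, -1776, -280]ᵀ.
Inverting the 3×3 Gram matrix, [a, b, c]ᵀ = [-13057/6877, 104/529, -20242/6877]ᵀ.

a = -1.899, b = 0.197, c = -2.943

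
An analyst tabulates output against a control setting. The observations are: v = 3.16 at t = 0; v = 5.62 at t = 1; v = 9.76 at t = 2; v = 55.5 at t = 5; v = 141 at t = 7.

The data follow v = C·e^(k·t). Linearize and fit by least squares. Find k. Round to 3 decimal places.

Linearized form: ln v = k·t + ln C. From the 5 transformed points,
Σt = 15.0000, Σ(t)² = 79.0000, Σln v = 14.1203, Σt·ln v = 61.0062.
Equations: 79.0000·k + 15.0000·ln C = 61.0062;  15.0000·k + 5·ln C = 14.1203.
Slope k = (n·Σt·ln v − Σt·Σln v)/(n·Σ(t)² − (Σt)²) = (5·61.0062 − 15.0000·14.1203)/170.0000 = 0.54839; ln C = (Σln v − k·Σt)/n = 1.17891.

k = 0.548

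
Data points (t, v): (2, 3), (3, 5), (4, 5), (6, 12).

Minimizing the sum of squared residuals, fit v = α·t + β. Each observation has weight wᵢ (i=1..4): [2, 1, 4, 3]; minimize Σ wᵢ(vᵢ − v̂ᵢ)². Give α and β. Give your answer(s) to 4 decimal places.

The normal system MᵀWM·[α, β]ᵀ = MᵀWv is [[189, 41]; [41, 10]]·[α, β]ᵀ = [323, 67]ᵀ.
det = 189·10 − 41² = 209.
α = (323·10 − 41·67)/209 = 483/209; β = (189·67 − 41·323)/209 = -580/209.

α = 2.3110, β = -2.7751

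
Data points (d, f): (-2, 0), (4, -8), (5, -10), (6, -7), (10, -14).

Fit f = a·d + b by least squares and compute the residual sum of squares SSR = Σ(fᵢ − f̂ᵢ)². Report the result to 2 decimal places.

The normal system XᵀX·[a, b]ᵀ = Xᵀf is [[181, 23]; [23, 5]]·[a, b]ᵀ = [-264, -39]ᵀ.
det = 181·5 − 23² = 376.
a = ((-264)·5 − 23·(-39))/376 = -9/8; b = (181·(-39) − 23·(-264))/376 = -21/8.
Residuals: 3/8, -7/8, -7/4, 19/8, -1/8; SSR = 77/8.

SSR = 9.63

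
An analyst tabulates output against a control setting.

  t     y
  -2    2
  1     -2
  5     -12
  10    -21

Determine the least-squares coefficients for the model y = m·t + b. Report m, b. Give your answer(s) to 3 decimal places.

Normal-equation sums: Σt·t = 130, Σt = 14, Σ1 = 4.
Moment sums: Σt·y = -276, Σy = -33.
So AᵀA·[m, b]ᵀ = Aᵀy: [[130, 14]; [14, 4]]·[m, b]ᵀ = [-276, -33]ᵀ.
det = 130·4 − 14² = 324.
m = ((-276)·4 − 14·(-33))/324 = -107/54; b = (130·(-33) − 14·(-276))/324 = -71/54.

m = -1.981, b = -1.315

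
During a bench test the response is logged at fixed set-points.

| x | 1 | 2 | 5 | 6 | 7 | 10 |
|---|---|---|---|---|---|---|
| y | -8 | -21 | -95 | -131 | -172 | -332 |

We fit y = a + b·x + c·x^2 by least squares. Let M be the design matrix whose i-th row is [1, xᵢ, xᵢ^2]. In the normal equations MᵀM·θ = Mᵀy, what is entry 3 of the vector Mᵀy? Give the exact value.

-48811

Entry 3 ↔ basis x^2, so (Mᵀy)_{3} = Σᵢ (x^2)·yᵢ = (1)·(-8) + (4)·(-21) + (25)·(-95) + (36)·(-131) + (49)·(-172) + (100)·(-332) = -48811.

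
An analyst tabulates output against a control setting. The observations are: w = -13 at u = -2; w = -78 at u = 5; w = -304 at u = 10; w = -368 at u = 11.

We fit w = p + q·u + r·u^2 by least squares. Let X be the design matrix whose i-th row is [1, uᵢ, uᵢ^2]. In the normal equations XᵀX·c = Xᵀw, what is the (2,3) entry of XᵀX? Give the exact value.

2448

Row 2 ↔ basis u, column 3 ↔ basis u^2, so (XᵀX)_{2,3} = Σᵢ (u)·(u^2) = (-2)·(4) + (5)·(25) + (10)·(100) + (11)·(121) = 2448.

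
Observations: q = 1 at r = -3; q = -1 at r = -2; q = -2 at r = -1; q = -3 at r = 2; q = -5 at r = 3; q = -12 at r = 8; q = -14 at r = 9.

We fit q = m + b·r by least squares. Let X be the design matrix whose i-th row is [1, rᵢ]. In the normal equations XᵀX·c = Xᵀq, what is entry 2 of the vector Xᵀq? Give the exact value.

-242

Entry 2 ↔ basis r, so (Xᵀq)_{2} = Σᵢ (r)·qᵢ = (-3)·(1) + (-2)·(-1) + (-1)·(-2) + (2)·(-3) + (3)·(-5) + (8)·(-12) + (9)·(-14) = -242.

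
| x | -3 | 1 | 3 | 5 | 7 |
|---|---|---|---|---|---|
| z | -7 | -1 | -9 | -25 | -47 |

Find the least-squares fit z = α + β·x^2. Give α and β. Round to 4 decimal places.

From the data, Σ1 = 5, Σx^2 = 93, Σx^2·x^2 = 3189.
And Σz = -89, Σx^2·z = -3073.
MᵀM·[α, β]ᵀ = Mᵀz becomes [[5, 93]; [93, 3189]]·[α, β]ᵀ = [-89, -3073]ᵀ.
det = 5·3189 − 93² = 7296.
α = ((-89)·3189 − 93·(-3073))/7296 = 41/152; β = (5·(-3073) − 93·(-89))/7296 = -443/456.

α = 0.2697, β = -0.9715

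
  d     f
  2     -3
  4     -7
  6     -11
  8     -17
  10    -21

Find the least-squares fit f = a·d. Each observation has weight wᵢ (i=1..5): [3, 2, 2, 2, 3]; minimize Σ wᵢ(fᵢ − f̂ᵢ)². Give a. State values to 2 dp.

Normal-equation sums: Σwᵢ·d·d = 544.
For AᵀWf: Σwᵢ·d·f = -1108.
Normal equations: [[544]]·[a]ᵀ = [-1108]ᵀ.
Hence a = -1108 / 544 ≈ -2.03676.

a = -2.04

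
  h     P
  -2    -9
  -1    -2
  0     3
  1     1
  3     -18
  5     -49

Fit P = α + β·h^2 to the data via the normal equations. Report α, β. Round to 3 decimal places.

α = 1.233, β = -2.035

Sums needed: Σ1 = 6, Σh^2 = 40, Σh^2·h^2 = 724.
Right-hand side: ΣP = -74, Σh^2·P = -1424.
Normal equations: [[6, 40]; [40, 724]]·[α, β]ᵀ = [-74, -1424]ᵀ.
det = 6·724 − 40² = 2744.
α = ((-74)·724 − 40·(-1424))/2744 = 423/343; β = (6·(-1424) − 40·(-74))/2744 = -698/343.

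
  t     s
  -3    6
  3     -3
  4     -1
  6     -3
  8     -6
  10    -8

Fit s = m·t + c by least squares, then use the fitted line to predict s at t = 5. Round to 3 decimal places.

Setting ∂/∂m … = 0 gives: 234·m + 28·c = -177;  28·m + 6·c = -15.
Δ = 234·6 − 28² = 620.
m = ((-177)·6 − 28·(-15))/620 = -321/310; c = (234·(-15) − 28·(-177))/620 = 723/310.
At t = 5: ŝ = (-321/310)·(5) + (723/310)·(1) = -441/155.

ŝ = -2.845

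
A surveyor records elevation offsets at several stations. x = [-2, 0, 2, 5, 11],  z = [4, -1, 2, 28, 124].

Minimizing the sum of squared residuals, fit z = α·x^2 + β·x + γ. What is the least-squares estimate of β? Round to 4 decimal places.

β = 0.2410

Sums needed: Σx^2·x^2 = 15298, Σx^2·x = 1456, Σx^2 = 154, Σx·x = 154, Σx = 16, Σ1 = 5.
Moment sums: Σx^2·z = 15728, Σx·z = 1500, Σz = 157.
Solving the 3×3 system (Gaussian elimination) gives α = 198563/196599, β = 47386/196599, γ = -31389/65533.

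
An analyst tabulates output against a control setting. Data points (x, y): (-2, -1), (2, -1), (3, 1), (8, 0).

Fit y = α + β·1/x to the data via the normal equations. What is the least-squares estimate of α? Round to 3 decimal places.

The normal equations are: 4·α + (11/24)·β = -1;  (11/24)·α + (361/576)·β = 1/3.
det = 4·(361/576) − (11/24)² = 147/64.
α = ((-1)·(361/576) − (11/24)·(1/3))/(147/64) = -449/1323; β = (4·(1/3) − (11/24)·(-1))/(147/64) = 344/441.

α = -0.339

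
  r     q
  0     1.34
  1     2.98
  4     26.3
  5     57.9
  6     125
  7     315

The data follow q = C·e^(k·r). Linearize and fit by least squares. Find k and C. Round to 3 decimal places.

k = 0.766, C = 1.323

Linearized form: ln q = k·r + ln C. From the 6 transformed points,
Sums: Σr = 23.0000, Σ(r)² = 127.0000, Σln q = 19.2938, Σr·ln q = 103.7017.
Normal system: [[127.0000, 23.0000]; [23.0000, 6]]·[k, ln C]ᵀ = [103.7017, 19.2938]ᵀ.
Slope k = (n·Σr·ln q − Σr·Σln q)/(n·Σ(r)² − (Σr)²) = (6·103.7017 − 23.0000·19.2938)/233.0000 = 0.76589; ln C = (Σln q − k·Σr)/n = 0.27970, so C = exp(0.27970) = 1.32273.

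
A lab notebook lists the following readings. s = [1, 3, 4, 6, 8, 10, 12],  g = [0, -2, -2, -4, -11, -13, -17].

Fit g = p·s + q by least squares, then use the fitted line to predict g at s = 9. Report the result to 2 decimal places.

Normal-equation sums: Σs·s = 370, Σs = 44, Σ1 = 7.
Moment sums: Σs·g = -460, Σg = -49.
XᵀX·[p, q]ᵀ = Xᵀg becomes [[370, 44]; [44, 7]]·[p, q]ᵀ = [-460, -49]ᵀ.
Eliminating q: 7·(row 1) − 44·(row 2) gives 654·p = 7·(-460) − 44·(-49) = -1064, so p = -532/327.
Then q = ((-49) − 44·(-532/327))/7 = 1055/327.
At s = 9: ĝ = (-532/327)·(9) + (1055/327)·(1) = -3733/327.

ĝ = -11.42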